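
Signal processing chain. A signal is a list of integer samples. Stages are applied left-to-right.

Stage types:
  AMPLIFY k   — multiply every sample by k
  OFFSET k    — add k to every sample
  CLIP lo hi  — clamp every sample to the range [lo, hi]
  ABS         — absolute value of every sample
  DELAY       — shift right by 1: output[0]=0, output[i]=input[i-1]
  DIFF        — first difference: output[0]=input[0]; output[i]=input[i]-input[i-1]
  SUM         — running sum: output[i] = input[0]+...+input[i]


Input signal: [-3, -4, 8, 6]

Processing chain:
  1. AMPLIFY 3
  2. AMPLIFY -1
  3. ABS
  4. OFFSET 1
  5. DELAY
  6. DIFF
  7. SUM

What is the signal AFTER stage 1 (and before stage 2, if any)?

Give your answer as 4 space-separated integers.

Input: [-3, -4, 8, 6]
Stage 1 (AMPLIFY 3): -3*3=-9, -4*3=-12, 8*3=24, 6*3=18 -> [-9, -12, 24, 18]

Answer: -9 -12 24 18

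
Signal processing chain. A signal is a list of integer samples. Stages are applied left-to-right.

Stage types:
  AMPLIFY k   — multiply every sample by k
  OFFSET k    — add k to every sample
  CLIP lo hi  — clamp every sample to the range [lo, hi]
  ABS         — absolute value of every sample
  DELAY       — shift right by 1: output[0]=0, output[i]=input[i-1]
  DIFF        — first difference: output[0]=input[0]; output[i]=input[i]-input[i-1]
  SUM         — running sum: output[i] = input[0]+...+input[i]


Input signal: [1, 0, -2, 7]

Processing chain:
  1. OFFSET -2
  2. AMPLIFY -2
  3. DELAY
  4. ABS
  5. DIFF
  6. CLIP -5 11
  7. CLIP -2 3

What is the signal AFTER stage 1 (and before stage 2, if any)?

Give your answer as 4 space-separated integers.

Input: [1, 0, -2, 7]
Stage 1 (OFFSET -2): 1+-2=-1, 0+-2=-2, -2+-2=-4, 7+-2=5 -> [-1, -2, -4, 5]

Answer: -1 -2 -4 5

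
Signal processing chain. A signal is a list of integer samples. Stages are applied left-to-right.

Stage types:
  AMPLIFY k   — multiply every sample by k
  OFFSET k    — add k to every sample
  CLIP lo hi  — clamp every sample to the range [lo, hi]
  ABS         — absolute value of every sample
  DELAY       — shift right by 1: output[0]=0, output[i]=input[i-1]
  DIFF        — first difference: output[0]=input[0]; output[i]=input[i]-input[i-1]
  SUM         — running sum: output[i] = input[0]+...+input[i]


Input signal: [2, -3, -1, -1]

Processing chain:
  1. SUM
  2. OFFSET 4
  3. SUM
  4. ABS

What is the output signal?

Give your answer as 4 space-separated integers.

Answer: 6 9 11 12

Derivation:
Input: [2, -3, -1, -1]
Stage 1 (SUM): sum[0..0]=2, sum[0..1]=-1, sum[0..2]=-2, sum[0..3]=-3 -> [2, -1, -2, -3]
Stage 2 (OFFSET 4): 2+4=6, -1+4=3, -2+4=2, -3+4=1 -> [6, 3, 2, 1]
Stage 3 (SUM): sum[0..0]=6, sum[0..1]=9, sum[0..2]=11, sum[0..3]=12 -> [6, 9, 11, 12]
Stage 4 (ABS): |6|=6, |9|=9, |11|=11, |12|=12 -> [6, 9, 11, 12]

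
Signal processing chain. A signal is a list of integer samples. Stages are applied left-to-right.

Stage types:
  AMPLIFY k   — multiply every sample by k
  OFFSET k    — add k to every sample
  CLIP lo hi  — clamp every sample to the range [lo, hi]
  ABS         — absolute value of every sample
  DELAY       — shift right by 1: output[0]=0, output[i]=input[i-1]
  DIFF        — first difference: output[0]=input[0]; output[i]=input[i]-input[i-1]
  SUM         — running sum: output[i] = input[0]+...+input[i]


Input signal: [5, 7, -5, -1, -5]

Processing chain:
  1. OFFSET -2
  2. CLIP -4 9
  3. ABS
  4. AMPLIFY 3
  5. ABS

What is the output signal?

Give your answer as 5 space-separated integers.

Input: [5, 7, -5, -1, -5]
Stage 1 (OFFSET -2): 5+-2=3, 7+-2=5, -5+-2=-7, -1+-2=-3, -5+-2=-7 -> [3, 5, -7, -3, -7]
Stage 2 (CLIP -4 9): clip(3,-4,9)=3, clip(5,-4,9)=5, clip(-7,-4,9)=-4, clip(-3,-4,9)=-3, clip(-7,-4,9)=-4 -> [3, 5, -4, -3, -4]
Stage 3 (ABS): |3|=3, |5|=5, |-4|=4, |-3|=3, |-4|=4 -> [3, 5, 4, 3, 4]
Stage 4 (AMPLIFY 3): 3*3=9, 5*3=15, 4*3=12, 3*3=9, 4*3=12 -> [9, 15, 12, 9, 12]
Stage 5 (ABS): |9|=9, |15|=15, |12|=12, |9|=9, |12|=12 -> [9, 15, 12, 9, 12]

Answer: 9 15 12 9 12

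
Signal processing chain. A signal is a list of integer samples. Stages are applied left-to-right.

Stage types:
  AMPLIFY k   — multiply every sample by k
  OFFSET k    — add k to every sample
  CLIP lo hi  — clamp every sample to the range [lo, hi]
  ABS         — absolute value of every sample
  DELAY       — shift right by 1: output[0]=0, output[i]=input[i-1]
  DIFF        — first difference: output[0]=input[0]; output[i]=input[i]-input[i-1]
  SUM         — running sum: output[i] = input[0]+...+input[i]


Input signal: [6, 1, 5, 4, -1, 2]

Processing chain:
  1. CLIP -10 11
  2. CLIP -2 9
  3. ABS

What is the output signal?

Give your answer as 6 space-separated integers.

Answer: 6 1 5 4 1 2

Derivation:
Input: [6, 1, 5, 4, -1, 2]
Stage 1 (CLIP -10 11): clip(6,-10,11)=6, clip(1,-10,11)=1, clip(5,-10,11)=5, clip(4,-10,11)=4, clip(-1,-10,11)=-1, clip(2,-10,11)=2 -> [6, 1, 5, 4, -1, 2]
Stage 2 (CLIP -2 9): clip(6,-2,9)=6, clip(1,-2,9)=1, clip(5,-2,9)=5, clip(4,-2,9)=4, clip(-1,-2,9)=-1, clip(2,-2,9)=2 -> [6, 1, 5, 4, -1, 2]
Stage 3 (ABS): |6|=6, |1|=1, |5|=5, |4|=4, |-1|=1, |2|=2 -> [6, 1, 5, 4, 1, 2]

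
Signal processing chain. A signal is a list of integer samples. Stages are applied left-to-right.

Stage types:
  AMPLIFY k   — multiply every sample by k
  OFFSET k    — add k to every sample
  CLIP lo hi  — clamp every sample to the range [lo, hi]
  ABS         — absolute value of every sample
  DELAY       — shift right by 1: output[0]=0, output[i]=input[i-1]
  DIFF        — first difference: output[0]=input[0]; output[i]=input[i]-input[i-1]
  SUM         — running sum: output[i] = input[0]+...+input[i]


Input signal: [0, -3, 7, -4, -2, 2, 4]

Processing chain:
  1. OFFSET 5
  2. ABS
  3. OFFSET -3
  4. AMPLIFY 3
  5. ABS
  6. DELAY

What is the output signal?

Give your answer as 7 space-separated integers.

Input: [0, -3, 7, -4, -2, 2, 4]
Stage 1 (OFFSET 5): 0+5=5, -3+5=2, 7+5=12, -4+5=1, -2+5=3, 2+5=7, 4+5=9 -> [5, 2, 12, 1, 3, 7, 9]
Stage 2 (ABS): |5|=5, |2|=2, |12|=12, |1|=1, |3|=3, |7|=7, |9|=9 -> [5, 2, 12, 1, 3, 7, 9]
Stage 3 (OFFSET -3): 5+-3=2, 2+-3=-1, 12+-3=9, 1+-3=-2, 3+-3=0, 7+-3=4, 9+-3=6 -> [2, -1, 9, -2, 0, 4, 6]
Stage 4 (AMPLIFY 3): 2*3=6, -1*3=-3, 9*3=27, -2*3=-6, 0*3=0, 4*3=12, 6*3=18 -> [6, -3, 27, -6, 0, 12, 18]
Stage 5 (ABS): |6|=6, |-3|=3, |27|=27, |-6|=6, |0|=0, |12|=12, |18|=18 -> [6, 3, 27, 6, 0, 12, 18]
Stage 6 (DELAY): [0, 6, 3, 27, 6, 0, 12] = [0, 6, 3, 27, 6, 0, 12] -> [0, 6, 3, 27, 6, 0, 12]

Answer: 0 6 3 27 6 0 12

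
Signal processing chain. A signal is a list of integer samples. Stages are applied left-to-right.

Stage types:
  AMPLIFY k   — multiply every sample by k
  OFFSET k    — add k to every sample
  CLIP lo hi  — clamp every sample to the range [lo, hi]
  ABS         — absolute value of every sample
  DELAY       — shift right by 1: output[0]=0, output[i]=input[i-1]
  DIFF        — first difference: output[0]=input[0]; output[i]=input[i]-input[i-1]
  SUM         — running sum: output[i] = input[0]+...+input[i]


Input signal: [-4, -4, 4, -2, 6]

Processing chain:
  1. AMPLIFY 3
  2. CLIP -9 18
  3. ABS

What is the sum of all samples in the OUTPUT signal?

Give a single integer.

Answer: 54

Derivation:
Input: [-4, -4, 4, -2, 6]
Stage 1 (AMPLIFY 3): -4*3=-12, -4*3=-12, 4*3=12, -2*3=-6, 6*3=18 -> [-12, -12, 12, -6, 18]
Stage 2 (CLIP -9 18): clip(-12,-9,18)=-9, clip(-12,-9,18)=-9, clip(12,-9,18)=12, clip(-6,-9,18)=-6, clip(18,-9,18)=18 -> [-9, -9, 12, -6, 18]
Stage 3 (ABS): |-9|=9, |-9|=9, |12|=12, |-6|=6, |18|=18 -> [9, 9, 12, 6, 18]
Output sum: 54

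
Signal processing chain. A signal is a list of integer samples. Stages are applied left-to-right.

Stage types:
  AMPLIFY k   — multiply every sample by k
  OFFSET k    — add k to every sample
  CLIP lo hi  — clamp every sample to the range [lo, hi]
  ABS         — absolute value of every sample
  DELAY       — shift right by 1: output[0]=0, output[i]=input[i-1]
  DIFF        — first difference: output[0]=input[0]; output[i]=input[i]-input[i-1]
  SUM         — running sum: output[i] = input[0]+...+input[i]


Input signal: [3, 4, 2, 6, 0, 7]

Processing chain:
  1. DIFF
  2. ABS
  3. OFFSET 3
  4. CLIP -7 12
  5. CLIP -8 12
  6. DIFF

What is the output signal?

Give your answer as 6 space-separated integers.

Input: [3, 4, 2, 6, 0, 7]
Stage 1 (DIFF): s[0]=3, 4-3=1, 2-4=-2, 6-2=4, 0-6=-6, 7-0=7 -> [3, 1, -2, 4, -6, 7]
Stage 2 (ABS): |3|=3, |1|=1, |-2|=2, |4|=4, |-6|=6, |7|=7 -> [3, 1, 2, 4, 6, 7]
Stage 3 (OFFSET 3): 3+3=6, 1+3=4, 2+3=5, 4+3=7, 6+3=9, 7+3=10 -> [6, 4, 5, 7, 9, 10]
Stage 4 (CLIP -7 12): clip(6,-7,12)=6, clip(4,-7,12)=4, clip(5,-7,12)=5, clip(7,-7,12)=7, clip(9,-7,12)=9, clip(10,-7,12)=10 -> [6, 4, 5, 7, 9, 10]
Stage 5 (CLIP -8 12): clip(6,-8,12)=6, clip(4,-8,12)=4, clip(5,-8,12)=5, clip(7,-8,12)=7, clip(9,-8,12)=9, clip(10,-8,12)=10 -> [6, 4, 5, 7, 9, 10]
Stage 6 (DIFF): s[0]=6, 4-6=-2, 5-4=1, 7-5=2, 9-7=2, 10-9=1 -> [6, -2, 1, 2, 2, 1]

Answer: 6 -2 1 2 2 1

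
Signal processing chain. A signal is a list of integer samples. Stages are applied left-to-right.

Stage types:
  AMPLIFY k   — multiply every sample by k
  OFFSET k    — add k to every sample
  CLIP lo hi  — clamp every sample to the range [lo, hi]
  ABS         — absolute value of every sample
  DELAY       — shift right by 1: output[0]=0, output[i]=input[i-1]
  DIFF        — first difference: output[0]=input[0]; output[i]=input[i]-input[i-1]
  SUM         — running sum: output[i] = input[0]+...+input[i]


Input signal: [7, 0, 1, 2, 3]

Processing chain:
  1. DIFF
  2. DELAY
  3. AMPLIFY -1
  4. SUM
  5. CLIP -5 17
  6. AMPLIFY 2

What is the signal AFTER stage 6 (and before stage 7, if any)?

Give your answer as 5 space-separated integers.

Input: [7, 0, 1, 2, 3]
Stage 1 (DIFF): s[0]=7, 0-7=-7, 1-0=1, 2-1=1, 3-2=1 -> [7, -7, 1, 1, 1]
Stage 2 (DELAY): [0, 7, -7, 1, 1] = [0, 7, -7, 1, 1] -> [0, 7, -7, 1, 1]
Stage 3 (AMPLIFY -1): 0*-1=0, 7*-1=-7, -7*-1=7, 1*-1=-1, 1*-1=-1 -> [0, -7, 7, -1, -1]
Stage 4 (SUM): sum[0..0]=0, sum[0..1]=-7, sum[0..2]=0, sum[0..3]=-1, sum[0..4]=-2 -> [0, -7, 0, -1, -2]
Stage 5 (CLIP -5 17): clip(0,-5,17)=0, clip(-7,-5,17)=-5, clip(0,-5,17)=0, clip(-1,-5,17)=-1, clip(-2,-5,17)=-2 -> [0, -5, 0, -1, -2]
Stage 6 (AMPLIFY 2): 0*2=0, -5*2=-10, 0*2=0, -1*2=-2, -2*2=-4 -> [0, -10, 0, -2, -4]

Answer: 0 -10 0 -2 -4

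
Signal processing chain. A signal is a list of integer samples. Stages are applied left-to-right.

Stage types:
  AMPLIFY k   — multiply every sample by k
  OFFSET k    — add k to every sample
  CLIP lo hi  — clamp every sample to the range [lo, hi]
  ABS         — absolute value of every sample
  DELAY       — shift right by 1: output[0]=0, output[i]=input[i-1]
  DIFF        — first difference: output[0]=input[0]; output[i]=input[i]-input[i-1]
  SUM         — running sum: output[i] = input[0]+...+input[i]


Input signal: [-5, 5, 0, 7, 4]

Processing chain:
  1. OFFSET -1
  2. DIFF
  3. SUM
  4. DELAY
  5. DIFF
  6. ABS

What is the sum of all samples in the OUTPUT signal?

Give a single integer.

Answer: 28

Derivation:
Input: [-5, 5, 0, 7, 4]
Stage 1 (OFFSET -1): -5+-1=-6, 5+-1=4, 0+-1=-1, 7+-1=6, 4+-1=3 -> [-6, 4, -1, 6, 3]
Stage 2 (DIFF): s[0]=-6, 4--6=10, -1-4=-5, 6--1=7, 3-6=-3 -> [-6, 10, -5, 7, -3]
Stage 3 (SUM): sum[0..0]=-6, sum[0..1]=4, sum[0..2]=-1, sum[0..3]=6, sum[0..4]=3 -> [-6, 4, -1, 6, 3]
Stage 4 (DELAY): [0, -6, 4, -1, 6] = [0, -6, 4, -1, 6] -> [0, -6, 4, -1, 6]
Stage 5 (DIFF): s[0]=0, -6-0=-6, 4--6=10, -1-4=-5, 6--1=7 -> [0, -6, 10, -5, 7]
Stage 6 (ABS): |0|=0, |-6|=6, |10|=10, |-5|=5, |7|=7 -> [0, 6, 10, 5, 7]
Output sum: 28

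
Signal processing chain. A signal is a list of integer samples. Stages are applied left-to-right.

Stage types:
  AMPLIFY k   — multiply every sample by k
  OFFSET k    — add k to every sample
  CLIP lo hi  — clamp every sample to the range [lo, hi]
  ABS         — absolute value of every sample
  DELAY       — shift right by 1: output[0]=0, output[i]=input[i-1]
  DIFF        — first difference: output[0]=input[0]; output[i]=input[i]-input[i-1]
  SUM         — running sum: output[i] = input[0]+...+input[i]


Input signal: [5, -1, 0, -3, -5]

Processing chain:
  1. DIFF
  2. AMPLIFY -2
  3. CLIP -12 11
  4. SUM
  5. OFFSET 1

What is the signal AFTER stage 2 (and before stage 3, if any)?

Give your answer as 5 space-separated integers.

Input: [5, -1, 0, -3, -5]
Stage 1 (DIFF): s[0]=5, -1-5=-6, 0--1=1, -3-0=-3, -5--3=-2 -> [5, -6, 1, -3, -2]
Stage 2 (AMPLIFY -2): 5*-2=-10, -6*-2=12, 1*-2=-2, -3*-2=6, -2*-2=4 -> [-10, 12, -2, 6, 4]

Answer: -10 12 -2 6 4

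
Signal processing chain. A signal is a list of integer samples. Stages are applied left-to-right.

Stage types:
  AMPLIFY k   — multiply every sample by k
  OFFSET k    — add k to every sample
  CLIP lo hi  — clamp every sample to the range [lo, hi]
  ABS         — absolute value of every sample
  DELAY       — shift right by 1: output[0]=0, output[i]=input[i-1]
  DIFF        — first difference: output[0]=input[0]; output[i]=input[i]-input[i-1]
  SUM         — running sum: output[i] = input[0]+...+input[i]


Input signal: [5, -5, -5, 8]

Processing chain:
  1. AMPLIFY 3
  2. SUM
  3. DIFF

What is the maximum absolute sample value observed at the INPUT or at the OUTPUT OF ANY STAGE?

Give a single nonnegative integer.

Input: [5, -5, -5, 8] (max |s|=8)
Stage 1 (AMPLIFY 3): 5*3=15, -5*3=-15, -5*3=-15, 8*3=24 -> [15, -15, -15, 24] (max |s|=24)
Stage 2 (SUM): sum[0..0]=15, sum[0..1]=0, sum[0..2]=-15, sum[0..3]=9 -> [15, 0, -15, 9] (max |s|=15)
Stage 3 (DIFF): s[0]=15, 0-15=-15, -15-0=-15, 9--15=24 -> [15, -15, -15, 24] (max |s|=24)
Overall max amplitude: 24

Answer: 24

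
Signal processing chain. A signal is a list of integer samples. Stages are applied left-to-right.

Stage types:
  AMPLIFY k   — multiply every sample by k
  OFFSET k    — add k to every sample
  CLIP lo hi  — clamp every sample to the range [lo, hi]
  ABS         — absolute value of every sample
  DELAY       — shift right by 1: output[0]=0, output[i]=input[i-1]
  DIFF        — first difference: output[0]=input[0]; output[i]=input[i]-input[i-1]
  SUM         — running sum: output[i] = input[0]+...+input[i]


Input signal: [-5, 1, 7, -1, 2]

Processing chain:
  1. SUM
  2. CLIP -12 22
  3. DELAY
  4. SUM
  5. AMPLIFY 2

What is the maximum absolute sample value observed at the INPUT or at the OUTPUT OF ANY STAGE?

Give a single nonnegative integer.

Input: [-5, 1, 7, -1, 2] (max |s|=7)
Stage 1 (SUM): sum[0..0]=-5, sum[0..1]=-4, sum[0..2]=3, sum[0..3]=2, sum[0..4]=4 -> [-5, -4, 3, 2, 4] (max |s|=5)
Stage 2 (CLIP -12 22): clip(-5,-12,22)=-5, clip(-4,-12,22)=-4, clip(3,-12,22)=3, clip(2,-12,22)=2, clip(4,-12,22)=4 -> [-5, -4, 3, 2, 4] (max |s|=5)
Stage 3 (DELAY): [0, -5, -4, 3, 2] = [0, -5, -4, 3, 2] -> [0, -5, -4, 3, 2] (max |s|=5)
Stage 4 (SUM): sum[0..0]=0, sum[0..1]=-5, sum[0..2]=-9, sum[0..3]=-6, sum[0..4]=-4 -> [0, -5, -9, -6, -4] (max |s|=9)
Stage 5 (AMPLIFY 2): 0*2=0, -5*2=-10, -9*2=-18, -6*2=-12, -4*2=-8 -> [0, -10, -18, -12, -8] (max |s|=18)
Overall max amplitude: 18

Answer: 18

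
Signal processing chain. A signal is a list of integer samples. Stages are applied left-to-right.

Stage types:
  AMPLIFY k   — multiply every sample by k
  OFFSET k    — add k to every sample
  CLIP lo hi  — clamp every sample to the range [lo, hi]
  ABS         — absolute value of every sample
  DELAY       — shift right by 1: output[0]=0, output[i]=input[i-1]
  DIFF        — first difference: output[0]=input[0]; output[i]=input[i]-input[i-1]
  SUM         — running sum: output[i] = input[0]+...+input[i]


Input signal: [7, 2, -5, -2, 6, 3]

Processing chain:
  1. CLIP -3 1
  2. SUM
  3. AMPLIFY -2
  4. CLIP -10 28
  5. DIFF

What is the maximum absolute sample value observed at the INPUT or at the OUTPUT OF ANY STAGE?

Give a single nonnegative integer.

Input: [7, 2, -5, -2, 6, 3] (max |s|=7)
Stage 1 (CLIP -3 1): clip(7,-3,1)=1, clip(2,-3,1)=1, clip(-5,-3,1)=-3, clip(-2,-3,1)=-2, clip(6,-3,1)=1, clip(3,-3,1)=1 -> [1, 1, -3, -2, 1, 1] (max |s|=3)
Stage 2 (SUM): sum[0..0]=1, sum[0..1]=2, sum[0..2]=-1, sum[0..3]=-3, sum[0..4]=-2, sum[0..5]=-1 -> [1, 2, -1, -3, -2, -1] (max |s|=3)
Stage 3 (AMPLIFY -2): 1*-2=-2, 2*-2=-4, -1*-2=2, -3*-2=6, -2*-2=4, -1*-2=2 -> [-2, -4, 2, 6, 4, 2] (max |s|=6)
Stage 4 (CLIP -10 28): clip(-2,-10,28)=-2, clip(-4,-10,28)=-4, clip(2,-10,28)=2, clip(6,-10,28)=6, clip(4,-10,28)=4, clip(2,-10,28)=2 -> [-2, -4, 2, 6, 4, 2] (max |s|=6)
Stage 5 (DIFF): s[0]=-2, -4--2=-2, 2--4=6, 6-2=4, 4-6=-2, 2-4=-2 -> [-2, -2, 6, 4, -2, -2] (max |s|=6)
Overall max amplitude: 7

Answer: 7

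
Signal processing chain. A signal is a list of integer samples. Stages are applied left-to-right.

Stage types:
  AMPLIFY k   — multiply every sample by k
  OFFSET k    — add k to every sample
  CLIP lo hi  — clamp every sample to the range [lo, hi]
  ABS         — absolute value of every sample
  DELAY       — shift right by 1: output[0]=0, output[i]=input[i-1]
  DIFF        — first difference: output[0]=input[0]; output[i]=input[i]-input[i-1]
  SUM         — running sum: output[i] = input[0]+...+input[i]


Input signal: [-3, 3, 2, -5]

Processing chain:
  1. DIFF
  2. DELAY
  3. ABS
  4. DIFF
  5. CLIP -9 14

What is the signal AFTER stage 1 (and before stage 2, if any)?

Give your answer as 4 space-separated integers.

Answer: -3 6 -1 -7

Derivation:
Input: [-3, 3, 2, -5]
Stage 1 (DIFF): s[0]=-3, 3--3=6, 2-3=-1, -5-2=-7 -> [-3, 6, -1, -7]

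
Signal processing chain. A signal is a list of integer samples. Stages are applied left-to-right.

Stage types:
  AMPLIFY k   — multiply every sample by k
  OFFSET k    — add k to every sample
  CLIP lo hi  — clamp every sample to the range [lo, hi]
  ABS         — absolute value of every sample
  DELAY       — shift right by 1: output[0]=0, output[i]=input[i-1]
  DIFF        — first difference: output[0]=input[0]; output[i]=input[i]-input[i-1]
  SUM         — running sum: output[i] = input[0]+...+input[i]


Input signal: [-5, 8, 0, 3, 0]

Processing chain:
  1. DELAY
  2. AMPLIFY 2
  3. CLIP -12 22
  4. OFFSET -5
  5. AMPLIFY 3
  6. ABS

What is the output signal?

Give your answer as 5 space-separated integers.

Input: [-5, 8, 0, 3, 0]
Stage 1 (DELAY): [0, -5, 8, 0, 3] = [0, -5, 8, 0, 3] -> [0, -5, 8, 0, 3]
Stage 2 (AMPLIFY 2): 0*2=0, -5*2=-10, 8*2=16, 0*2=0, 3*2=6 -> [0, -10, 16, 0, 6]
Stage 3 (CLIP -12 22): clip(0,-12,22)=0, clip(-10,-12,22)=-10, clip(16,-12,22)=16, clip(0,-12,22)=0, clip(6,-12,22)=6 -> [0, -10, 16, 0, 6]
Stage 4 (OFFSET -5): 0+-5=-5, -10+-5=-15, 16+-5=11, 0+-5=-5, 6+-5=1 -> [-5, -15, 11, -5, 1]
Stage 5 (AMPLIFY 3): -5*3=-15, -15*3=-45, 11*3=33, -5*3=-15, 1*3=3 -> [-15, -45, 33, -15, 3]
Stage 6 (ABS): |-15|=15, |-45|=45, |33|=33, |-15|=15, |3|=3 -> [15, 45, 33, 15, 3]

Answer: 15 45 33 15 3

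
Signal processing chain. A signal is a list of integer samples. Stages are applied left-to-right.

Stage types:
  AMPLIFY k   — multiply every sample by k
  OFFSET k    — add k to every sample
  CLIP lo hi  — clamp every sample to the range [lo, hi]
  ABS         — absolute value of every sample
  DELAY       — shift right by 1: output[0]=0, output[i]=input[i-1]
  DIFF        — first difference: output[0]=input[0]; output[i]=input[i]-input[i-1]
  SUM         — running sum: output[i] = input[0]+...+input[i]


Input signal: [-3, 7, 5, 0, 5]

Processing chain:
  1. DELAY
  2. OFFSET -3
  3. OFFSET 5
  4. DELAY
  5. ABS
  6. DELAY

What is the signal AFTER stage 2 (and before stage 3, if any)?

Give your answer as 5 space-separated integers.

Answer: -3 -6 4 2 -3

Derivation:
Input: [-3, 7, 5, 0, 5]
Stage 1 (DELAY): [0, -3, 7, 5, 0] = [0, -3, 7, 5, 0] -> [0, -3, 7, 5, 0]
Stage 2 (OFFSET -3): 0+-3=-3, -3+-3=-6, 7+-3=4, 5+-3=2, 0+-3=-3 -> [-3, -6, 4, 2, -3]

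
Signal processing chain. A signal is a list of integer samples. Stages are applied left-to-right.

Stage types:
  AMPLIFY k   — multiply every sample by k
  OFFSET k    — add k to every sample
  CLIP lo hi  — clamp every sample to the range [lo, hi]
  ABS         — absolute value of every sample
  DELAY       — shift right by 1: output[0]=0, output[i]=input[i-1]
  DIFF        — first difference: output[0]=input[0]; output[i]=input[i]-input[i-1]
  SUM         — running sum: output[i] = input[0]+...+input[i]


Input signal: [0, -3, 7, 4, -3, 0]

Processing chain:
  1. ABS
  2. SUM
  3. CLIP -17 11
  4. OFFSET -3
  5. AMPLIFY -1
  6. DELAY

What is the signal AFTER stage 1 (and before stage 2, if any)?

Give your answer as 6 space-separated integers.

Input: [0, -3, 7, 4, -3, 0]
Stage 1 (ABS): |0|=0, |-3|=3, |7|=7, |4|=4, |-3|=3, |0|=0 -> [0, 3, 7, 4, 3, 0]

Answer: 0 3 7 4 3 0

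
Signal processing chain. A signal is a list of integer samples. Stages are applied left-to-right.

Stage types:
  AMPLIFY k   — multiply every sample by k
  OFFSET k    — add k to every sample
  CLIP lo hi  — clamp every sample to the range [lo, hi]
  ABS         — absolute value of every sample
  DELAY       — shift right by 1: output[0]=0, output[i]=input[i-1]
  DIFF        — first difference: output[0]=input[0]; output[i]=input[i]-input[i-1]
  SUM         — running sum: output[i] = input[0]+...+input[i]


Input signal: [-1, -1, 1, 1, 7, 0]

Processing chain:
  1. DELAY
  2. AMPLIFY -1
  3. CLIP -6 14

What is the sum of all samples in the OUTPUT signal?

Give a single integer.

Answer: -6

Derivation:
Input: [-1, -1, 1, 1, 7, 0]
Stage 1 (DELAY): [0, -1, -1, 1, 1, 7] = [0, -1, -1, 1, 1, 7] -> [0, -1, -1, 1, 1, 7]
Stage 2 (AMPLIFY -1): 0*-1=0, -1*-1=1, -1*-1=1, 1*-1=-1, 1*-1=-1, 7*-1=-7 -> [0, 1, 1, -1, -1, -7]
Stage 3 (CLIP -6 14): clip(0,-6,14)=0, clip(1,-6,14)=1, clip(1,-6,14)=1, clip(-1,-6,14)=-1, clip(-1,-6,14)=-1, clip(-7,-6,14)=-6 -> [0, 1, 1, -1, -1, -6]
Output sum: -6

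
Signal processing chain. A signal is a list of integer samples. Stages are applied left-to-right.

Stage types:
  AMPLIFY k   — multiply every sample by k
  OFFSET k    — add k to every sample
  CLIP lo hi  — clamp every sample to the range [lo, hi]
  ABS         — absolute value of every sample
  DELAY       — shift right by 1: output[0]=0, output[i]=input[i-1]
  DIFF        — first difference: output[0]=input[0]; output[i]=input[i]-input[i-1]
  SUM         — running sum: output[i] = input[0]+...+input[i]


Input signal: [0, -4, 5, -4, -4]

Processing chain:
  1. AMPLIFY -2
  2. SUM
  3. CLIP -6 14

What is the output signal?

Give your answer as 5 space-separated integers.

Input: [0, -4, 5, -4, -4]
Stage 1 (AMPLIFY -2): 0*-2=0, -4*-2=8, 5*-2=-10, -4*-2=8, -4*-2=8 -> [0, 8, -10, 8, 8]
Stage 2 (SUM): sum[0..0]=0, sum[0..1]=8, sum[0..2]=-2, sum[0..3]=6, sum[0..4]=14 -> [0, 8, -2, 6, 14]
Stage 3 (CLIP -6 14): clip(0,-6,14)=0, clip(8,-6,14)=8, clip(-2,-6,14)=-2, clip(6,-6,14)=6, clip(14,-6,14)=14 -> [0, 8, -2, 6, 14]

Answer: 0 8 -2 6 14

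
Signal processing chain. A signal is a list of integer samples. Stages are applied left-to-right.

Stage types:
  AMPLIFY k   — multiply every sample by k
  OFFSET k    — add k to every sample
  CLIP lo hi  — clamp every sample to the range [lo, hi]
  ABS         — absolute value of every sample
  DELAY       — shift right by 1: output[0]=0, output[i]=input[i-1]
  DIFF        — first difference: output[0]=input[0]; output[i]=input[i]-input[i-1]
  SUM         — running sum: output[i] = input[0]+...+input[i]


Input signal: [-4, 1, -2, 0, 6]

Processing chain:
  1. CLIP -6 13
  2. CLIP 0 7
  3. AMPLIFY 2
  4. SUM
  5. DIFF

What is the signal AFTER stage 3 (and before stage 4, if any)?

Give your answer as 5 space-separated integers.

Input: [-4, 1, -2, 0, 6]
Stage 1 (CLIP -6 13): clip(-4,-6,13)=-4, clip(1,-6,13)=1, clip(-2,-6,13)=-2, clip(0,-6,13)=0, clip(6,-6,13)=6 -> [-4, 1, -2, 0, 6]
Stage 2 (CLIP 0 7): clip(-4,0,7)=0, clip(1,0,7)=1, clip(-2,0,7)=0, clip(0,0,7)=0, clip(6,0,7)=6 -> [0, 1, 0, 0, 6]
Stage 3 (AMPLIFY 2): 0*2=0, 1*2=2, 0*2=0, 0*2=0, 6*2=12 -> [0, 2, 0, 0, 12]

Answer: 0 2 0 0 12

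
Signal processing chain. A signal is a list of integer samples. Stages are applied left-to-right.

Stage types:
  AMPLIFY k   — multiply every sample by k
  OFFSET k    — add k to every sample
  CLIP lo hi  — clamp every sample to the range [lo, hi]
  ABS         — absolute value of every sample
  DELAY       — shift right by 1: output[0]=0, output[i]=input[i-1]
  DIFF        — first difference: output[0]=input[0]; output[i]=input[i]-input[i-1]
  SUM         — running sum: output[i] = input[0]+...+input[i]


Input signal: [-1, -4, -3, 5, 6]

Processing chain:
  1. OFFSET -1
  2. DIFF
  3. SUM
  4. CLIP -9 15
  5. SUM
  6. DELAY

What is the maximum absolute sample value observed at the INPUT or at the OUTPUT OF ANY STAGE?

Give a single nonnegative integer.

Answer: 11

Derivation:
Input: [-1, -4, -3, 5, 6] (max |s|=6)
Stage 1 (OFFSET -1): -1+-1=-2, -4+-1=-5, -3+-1=-4, 5+-1=4, 6+-1=5 -> [-2, -5, -4, 4, 5] (max |s|=5)
Stage 2 (DIFF): s[0]=-2, -5--2=-3, -4--5=1, 4--4=8, 5-4=1 -> [-2, -3, 1, 8, 1] (max |s|=8)
Stage 3 (SUM): sum[0..0]=-2, sum[0..1]=-5, sum[0..2]=-4, sum[0..3]=4, sum[0..4]=5 -> [-2, -5, -4, 4, 5] (max |s|=5)
Stage 4 (CLIP -9 15): clip(-2,-9,15)=-2, clip(-5,-9,15)=-5, clip(-4,-9,15)=-4, clip(4,-9,15)=4, clip(5,-9,15)=5 -> [-2, -5, -4, 4, 5] (max |s|=5)
Stage 5 (SUM): sum[0..0]=-2, sum[0..1]=-7, sum[0..2]=-11, sum[0..3]=-7, sum[0..4]=-2 -> [-2, -7, -11, -7, -2] (max |s|=11)
Stage 6 (DELAY): [0, -2, -7, -11, -7] = [0, -2, -7, -11, -7] -> [0, -2, -7, -11, -7] (max |s|=11)
Overall max amplitude: 11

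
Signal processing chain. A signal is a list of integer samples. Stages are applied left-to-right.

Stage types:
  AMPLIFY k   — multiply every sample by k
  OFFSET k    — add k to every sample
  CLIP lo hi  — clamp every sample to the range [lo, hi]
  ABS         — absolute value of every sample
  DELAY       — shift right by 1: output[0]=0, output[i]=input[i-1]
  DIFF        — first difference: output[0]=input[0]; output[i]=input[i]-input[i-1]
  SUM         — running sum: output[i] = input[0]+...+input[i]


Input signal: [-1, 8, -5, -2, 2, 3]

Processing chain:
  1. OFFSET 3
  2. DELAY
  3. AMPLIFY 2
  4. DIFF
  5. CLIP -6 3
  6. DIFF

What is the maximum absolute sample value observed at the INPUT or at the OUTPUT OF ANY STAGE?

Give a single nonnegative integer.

Input: [-1, 8, -5, -2, 2, 3] (max |s|=8)
Stage 1 (OFFSET 3): -1+3=2, 8+3=11, -5+3=-2, -2+3=1, 2+3=5, 3+3=6 -> [2, 11, -2, 1, 5, 6] (max |s|=11)
Stage 2 (DELAY): [0, 2, 11, -2, 1, 5] = [0, 2, 11, -2, 1, 5] -> [0, 2, 11, -2, 1, 5] (max |s|=11)
Stage 3 (AMPLIFY 2): 0*2=0, 2*2=4, 11*2=22, -2*2=-4, 1*2=2, 5*2=10 -> [0, 4, 22, -4, 2, 10] (max |s|=22)
Stage 4 (DIFF): s[0]=0, 4-0=4, 22-4=18, -4-22=-26, 2--4=6, 10-2=8 -> [0, 4, 18, -26, 6, 8] (max |s|=26)
Stage 5 (CLIP -6 3): clip(0,-6,3)=0, clip(4,-6,3)=3, clip(18,-6,3)=3, clip(-26,-6,3)=-6, clip(6,-6,3)=3, clip(8,-6,3)=3 -> [0, 3, 3, -6, 3, 3] (max |s|=6)
Stage 6 (DIFF): s[0]=0, 3-0=3, 3-3=0, -6-3=-9, 3--6=9, 3-3=0 -> [0, 3, 0, -9, 9, 0] (max |s|=9)
Overall max amplitude: 26

Answer: 26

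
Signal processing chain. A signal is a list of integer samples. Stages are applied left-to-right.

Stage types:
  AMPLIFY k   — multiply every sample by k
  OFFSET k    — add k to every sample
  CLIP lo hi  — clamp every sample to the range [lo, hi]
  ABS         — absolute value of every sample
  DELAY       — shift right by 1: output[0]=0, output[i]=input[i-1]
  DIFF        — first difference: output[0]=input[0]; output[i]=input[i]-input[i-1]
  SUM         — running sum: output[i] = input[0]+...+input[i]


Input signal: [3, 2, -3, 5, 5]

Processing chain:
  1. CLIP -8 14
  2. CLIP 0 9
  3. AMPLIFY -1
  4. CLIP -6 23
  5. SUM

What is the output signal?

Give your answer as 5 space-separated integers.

Input: [3, 2, -3, 5, 5]
Stage 1 (CLIP -8 14): clip(3,-8,14)=3, clip(2,-8,14)=2, clip(-3,-8,14)=-3, clip(5,-8,14)=5, clip(5,-8,14)=5 -> [3, 2, -3, 5, 5]
Stage 2 (CLIP 0 9): clip(3,0,9)=3, clip(2,0,9)=2, clip(-3,0,9)=0, clip(5,0,9)=5, clip(5,0,9)=5 -> [3, 2, 0, 5, 5]
Stage 3 (AMPLIFY -1): 3*-1=-3, 2*-1=-2, 0*-1=0, 5*-1=-5, 5*-1=-5 -> [-3, -2, 0, -5, -5]
Stage 4 (CLIP -6 23): clip(-3,-6,23)=-3, clip(-2,-6,23)=-2, clip(0,-6,23)=0, clip(-5,-6,23)=-5, clip(-5,-6,23)=-5 -> [-3, -2, 0, -5, -5]
Stage 5 (SUM): sum[0..0]=-3, sum[0..1]=-5, sum[0..2]=-5, sum[0..3]=-10, sum[0..4]=-15 -> [-3, -5, -5, -10, -15]

Answer: -3 -5 -5 -10 -15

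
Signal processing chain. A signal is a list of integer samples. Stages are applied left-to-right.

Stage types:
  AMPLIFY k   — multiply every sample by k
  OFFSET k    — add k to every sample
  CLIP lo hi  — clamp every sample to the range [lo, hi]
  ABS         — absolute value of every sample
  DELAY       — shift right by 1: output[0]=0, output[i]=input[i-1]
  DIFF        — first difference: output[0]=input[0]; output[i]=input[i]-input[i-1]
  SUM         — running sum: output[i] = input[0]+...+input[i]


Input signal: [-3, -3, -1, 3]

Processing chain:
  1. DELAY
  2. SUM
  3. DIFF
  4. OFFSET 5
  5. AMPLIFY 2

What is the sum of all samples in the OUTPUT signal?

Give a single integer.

Answer: 26

Derivation:
Input: [-3, -3, -1, 3]
Stage 1 (DELAY): [0, -3, -3, -1] = [0, -3, -3, -1] -> [0, -3, -3, -1]
Stage 2 (SUM): sum[0..0]=0, sum[0..1]=-3, sum[0..2]=-6, sum[0..3]=-7 -> [0, -3, -6, -7]
Stage 3 (DIFF): s[0]=0, -3-0=-3, -6--3=-3, -7--6=-1 -> [0, -3, -3, -1]
Stage 4 (OFFSET 5): 0+5=5, -3+5=2, -3+5=2, -1+5=4 -> [5, 2, 2, 4]
Stage 5 (AMPLIFY 2): 5*2=10, 2*2=4, 2*2=4, 4*2=8 -> [10, 4, 4, 8]
Output sum: 26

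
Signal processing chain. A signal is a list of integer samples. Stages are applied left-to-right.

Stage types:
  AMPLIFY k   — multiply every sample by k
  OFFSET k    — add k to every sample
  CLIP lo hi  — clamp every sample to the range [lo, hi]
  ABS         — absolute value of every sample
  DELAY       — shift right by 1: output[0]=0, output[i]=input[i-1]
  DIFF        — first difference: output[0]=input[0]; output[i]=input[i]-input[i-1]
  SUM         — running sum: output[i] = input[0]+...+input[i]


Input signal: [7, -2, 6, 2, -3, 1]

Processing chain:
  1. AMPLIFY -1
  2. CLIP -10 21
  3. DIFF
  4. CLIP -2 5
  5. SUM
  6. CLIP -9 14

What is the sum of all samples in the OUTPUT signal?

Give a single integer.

Answer: 25

Derivation:
Input: [7, -2, 6, 2, -3, 1]
Stage 1 (AMPLIFY -1): 7*-1=-7, -2*-1=2, 6*-1=-6, 2*-1=-2, -3*-1=3, 1*-1=-1 -> [-7, 2, -6, -2, 3, -1]
Stage 2 (CLIP -10 21): clip(-7,-10,21)=-7, clip(2,-10,21)=2, clip(-6,-10,21)=-6, clip(-2,-10,21)=-2, clip(3,-10,21)=3, clip(-1,-10,21)=-1 -> [-7, 2, -6, -2, 3, -1]
Stage 3 (DIFF): s[0]=-7, 2--7=9, -6-2=-8, -2--6=4, 3--2=5, -1-3=-4 -> [-7, 9, -8, 4, 5, -4]
Stage 4 (CLIP -2 5): clip(-7,-2,5)=-2, clip(9,-2,5)=5, clip(-8,-2,5)=-2, clip(4,-2,5)=4, clip(5,-2,5)=5, clip(-4,-2,5)=-2 -> [-2, 5, -2, 4, 5, -2]
Stage 5 (SUM): sum[0..0]=-2, sum[0..1]=3, sum[0..2]=1, sum[0..3]=5, sum[0..4]=10, sum[0..5]=8 -> [-2, 3, 1, 5, 10, 8]
Stage 6 (CLIP -9 14): clip(-2,-9,14)=-2, clip(3,-9,14)=3, clip(1,-9,14)=1, clip(5,-9,14)=5, clip(10,-9,14)=10, clip(8,-9,14)=8 -> [-2, 3, 1, 5, 10, 8]
Output sum: 25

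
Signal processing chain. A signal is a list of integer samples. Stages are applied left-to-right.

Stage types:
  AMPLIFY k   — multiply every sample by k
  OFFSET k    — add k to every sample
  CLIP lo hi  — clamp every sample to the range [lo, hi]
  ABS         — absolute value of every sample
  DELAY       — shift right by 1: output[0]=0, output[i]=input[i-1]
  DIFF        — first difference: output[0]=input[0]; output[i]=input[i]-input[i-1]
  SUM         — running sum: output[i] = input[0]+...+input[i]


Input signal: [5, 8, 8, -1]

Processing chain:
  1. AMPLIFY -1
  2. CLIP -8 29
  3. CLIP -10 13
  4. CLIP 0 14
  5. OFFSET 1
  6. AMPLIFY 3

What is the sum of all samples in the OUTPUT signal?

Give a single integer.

Input: [5, 8, 8, -1]
Stage 1 (AMPLIFY -1): 5*-1=-5, 8*-1=-8, 8*-1=-8, -1*-1=1 -> [-5, -8, -8, 1]
Stage 2 (CLIP -8 29): clip(-5,-8,29)=-5, clip(-8,-8,29)=-8, clip(-8,-8,29)=-8, clip(1,-8,29)=1 -> [-5, -8, -8, 1]
Stage 3 (CLIP -10 13): clip(-5,-10,13)=-5, clip(-8,-10,13)=-8, clip(-8,-10,13)=-8, clip(1,-10,13)=1 -> [-5, -8, -8, 1]
Stage 4 (CLIP 0 14): clip(-5,0,14)=0, clip(-8,0,14)=0, clip(-8,0,14)=0, clip(1,0,14)=1 -> [0, 0, 0, 1]
Stage 5 (OFFSET 1): 0+1=1, 0+1=1, 0+1=1, 1+1=2 -> [1, 1, 1, 2]
Stage 6 (AMPLIFY 3): 1*3=3, 1*3=3, 1*3=3, 2*3=6 -> [3, 3, 3, 6]
Output sum: 15

Answer: 15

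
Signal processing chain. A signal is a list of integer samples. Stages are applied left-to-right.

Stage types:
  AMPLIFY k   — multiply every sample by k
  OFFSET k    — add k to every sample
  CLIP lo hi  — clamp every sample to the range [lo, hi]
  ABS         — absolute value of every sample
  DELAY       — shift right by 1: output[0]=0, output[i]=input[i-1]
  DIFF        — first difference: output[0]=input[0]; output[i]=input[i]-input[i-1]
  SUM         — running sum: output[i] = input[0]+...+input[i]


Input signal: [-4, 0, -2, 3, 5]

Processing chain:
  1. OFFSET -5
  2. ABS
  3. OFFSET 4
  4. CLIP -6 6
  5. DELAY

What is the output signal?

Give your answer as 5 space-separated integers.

Answer: 0 6 6 6 6

Derivation:
Input: [-4, 0, -2, 3, 5]
Stage 1 (OFFSET -5): -4+-5=-9, 0+-5=-5, -2+-5=-7, 3+-5=-2, 5+-5=0 -> [-9, -5, -7, -2, 0]
Stage 2 (ABS): |-9|=9, |-5|=5, |-7|=7, |-2|=2, |0|=0 -> [9, 5, 7, 2, 0]
Stage 3 (OFFSET 4): 9+4=13, 5+4=9, 7+4=11, 2+4=6, 0+4=4 -> [13, 9, 11, 6, 4]
Stage 4 (CLIP -6 6): clip(13,-6,6)=6, clip(9,-6,6)=6, clip(11,-6,6)=6, clip(6,-6,6)=6, clip(4,-6,6)=4 -> [6, 6, 6, 6, 4]
Stage 5 (DELAY): [0, 6, 6, 6, 6] = [0, 6, 6, 6, 6] -> [0, 6, 6, 6, 6]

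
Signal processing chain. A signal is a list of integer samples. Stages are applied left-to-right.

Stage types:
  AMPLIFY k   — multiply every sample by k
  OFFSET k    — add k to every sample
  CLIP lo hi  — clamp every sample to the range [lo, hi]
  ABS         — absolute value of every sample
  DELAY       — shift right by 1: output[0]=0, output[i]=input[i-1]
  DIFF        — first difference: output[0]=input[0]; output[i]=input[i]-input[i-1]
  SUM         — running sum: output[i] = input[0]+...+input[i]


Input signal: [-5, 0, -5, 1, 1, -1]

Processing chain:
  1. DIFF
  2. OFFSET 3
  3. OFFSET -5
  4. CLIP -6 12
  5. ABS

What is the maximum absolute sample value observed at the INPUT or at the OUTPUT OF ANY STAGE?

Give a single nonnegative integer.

Answer: 9

Derivation:
Input: [-5, 0, -5, 1, 1, -1] (max |s|=5)
Stage 1 (DIFF): s[0]=-5, 0--5=5, -5-0=-5, 1--5=6, 1-1=0, -1-1=-2 -> [-5, 5, -5, 6, 0, -2] (max |s|=6)
Stage 2 (OFFSET 3): -5+3=-2, 5+3=8, -5+3=-2, 6+3=9, 0+3=3, -2+3=1 -> [-2, 8, -2, 9, 3, 1] (max |s|=9)
Stage 3 (OFFSET -5): -2+-5=-7, 8+-5=3, -2+-5=-7, 9+-5=4, 3+-5=-2, 1+-5=-4 -> [-7, 3, -7, 4, -2, -4] (max |s|=7)
Stage 4 (CLIP -6 12): clip(-7,-6,12)=-6, clip(3,-6,12)=3, clip(-7,-6,12)=-6, clip(4,-6,12)=4, clip(-2,-6,12)=-2, clip(-4,-6,12)=-4 -> [-6, 3, -6, 4, -2, -4] (max |s|=6)
Stage 5 (ABS): |-6|=6, |3|=3, |-6|=6, |4|=4, |-2|=2, |-4|=4 -> [6, 3, 6, 4, 2, 4] (max |s|=6)
Overall max amplitude: 9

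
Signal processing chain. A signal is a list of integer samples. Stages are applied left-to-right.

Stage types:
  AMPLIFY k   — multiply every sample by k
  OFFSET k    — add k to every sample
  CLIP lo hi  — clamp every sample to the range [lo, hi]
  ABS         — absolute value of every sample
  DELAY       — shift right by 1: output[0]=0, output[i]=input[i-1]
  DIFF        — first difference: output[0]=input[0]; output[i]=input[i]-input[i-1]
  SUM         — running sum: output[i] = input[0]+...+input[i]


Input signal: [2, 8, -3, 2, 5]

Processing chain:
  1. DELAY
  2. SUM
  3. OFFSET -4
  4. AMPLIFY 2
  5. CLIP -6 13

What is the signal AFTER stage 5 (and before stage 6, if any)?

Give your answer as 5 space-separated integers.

Answer: -6 -4 12 6 10

Derivation:
Input: [2, 8, -3, 2, 5]
Stage 1 (DELAY): [0, 2, 8, -3, 2] = [0, 2, 8, -3, 2] -> [0, 2, 8, -3, 2]
Stage 2 (SUM): sum[0..0]=0, sum[0..1]=2, sum[0..2]=10, sum[0..3]=7, sum[0..4]=9 -> [0, 2, 10, 7, 9]
Stage 3 (OFFSET -4): 0+-4=-4, 2+-4=-2, 10+-4=6, 7+-4=3, 9+-4=5 -> [-4, -2, 6, 3, 5]
Stage 4 (AMPLIFY 2): -4*2=-8, -2*2=-4, 6*2=12, 3*2=6, 5*2=10 -> [-8, -4, 12, 6, 10]
Stage 5 (CLIP -6 13): clip(-8,-6,13)=-6, clip(-4,-6,13)=-4, clip(12,-6,13)=12, clip(6,-6,13)=6, clip(10,-6,13)=10 -> [-6, -4, 12, 6, 10]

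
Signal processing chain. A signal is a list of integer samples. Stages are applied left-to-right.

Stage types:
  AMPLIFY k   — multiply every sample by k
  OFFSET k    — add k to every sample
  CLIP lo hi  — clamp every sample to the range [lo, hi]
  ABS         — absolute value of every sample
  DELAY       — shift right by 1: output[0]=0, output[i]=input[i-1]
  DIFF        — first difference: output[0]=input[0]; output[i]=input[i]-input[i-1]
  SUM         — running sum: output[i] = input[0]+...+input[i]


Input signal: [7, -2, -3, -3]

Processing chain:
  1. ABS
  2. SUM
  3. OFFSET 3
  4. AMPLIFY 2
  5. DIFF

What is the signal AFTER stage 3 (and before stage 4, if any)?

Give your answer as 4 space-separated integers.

Answer: 10 12 15 18

Derivation:
Input: [7, -2, -3, -3]
Stage 1 (ABS): |7|=7, |-2|=2, |-3|=3, |-3|=3 -> [7, 2, 3, 3]
Stage 2 (SUM): sum[0..0]=7, sum[0..1]=9, sum[0..2]=12, sum[0..3]=15 -> [7, 9, 12, 15]
Stage 3 (OFFSET 3): 7+3=10, 9+3=12, 12+3=15, 15+3=18 -> [10, 12, 15, 18]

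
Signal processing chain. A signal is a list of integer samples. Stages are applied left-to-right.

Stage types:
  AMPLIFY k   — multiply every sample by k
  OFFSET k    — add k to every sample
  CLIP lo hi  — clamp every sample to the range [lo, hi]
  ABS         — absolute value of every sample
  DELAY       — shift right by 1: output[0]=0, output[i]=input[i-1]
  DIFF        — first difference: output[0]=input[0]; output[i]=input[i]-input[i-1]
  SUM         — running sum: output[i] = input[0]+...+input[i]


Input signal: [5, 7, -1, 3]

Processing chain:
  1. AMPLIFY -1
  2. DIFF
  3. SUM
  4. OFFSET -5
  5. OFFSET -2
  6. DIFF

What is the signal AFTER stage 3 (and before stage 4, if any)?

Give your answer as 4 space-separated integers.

Answer: -5 -7 1 -3

Derivation:
Input: [5, 7, -1, 3]
Stage 1 (AMPLIFY -1): 5*-1=-5, 7*-1=-7, -1*-1=1, 3*-1=-3 -> [-5, -7, 1, -3]
Stage 2 (DIFF): s[0]=-5, -7--5=-2, 1--7=8, -3-1=-4 -> [-5, -2, 8, -4]
Stage 3 (SUM): sum[0..0]=-5, sum[0..1]=-7, sum[0..2]=1, sum[0..3]=-3 -> [-5, -7, 1, -3]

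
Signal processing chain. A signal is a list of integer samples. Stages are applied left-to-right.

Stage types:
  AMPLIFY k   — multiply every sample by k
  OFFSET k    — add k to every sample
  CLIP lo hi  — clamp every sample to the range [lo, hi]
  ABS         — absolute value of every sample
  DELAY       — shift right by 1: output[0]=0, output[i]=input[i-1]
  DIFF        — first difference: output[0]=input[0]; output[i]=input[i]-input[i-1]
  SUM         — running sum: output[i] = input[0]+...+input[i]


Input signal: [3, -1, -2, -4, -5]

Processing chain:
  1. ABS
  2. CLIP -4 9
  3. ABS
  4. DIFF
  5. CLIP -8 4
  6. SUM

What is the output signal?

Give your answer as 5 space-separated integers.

Answer: 3 1 2 4 5

Derivation:
Input: [3, -1, -2, -4, -5]
Stage 1 (ABS): |3|=3, |-1|=1, |-2|=2, |-4|=4, |-5|=5 -> [3, 1, 2, 4, 5]
Stage 2 (CLIP -4 9): clip(3,-4,9)=3, clip(1,-4,9)=1, clip(2,-4,9)=2, clip(4,-4,9)=4, clip(5,-4,9)=5 -> [3, 1, 2, 4, 5]
Stage 3 (ABS): |3|=3, |1|=1, |2|=2, |4|=4, |5|=5 -> [3, 1, 2, 4, 5]
Stage 4 (DIFF): s[0]=3, 1-3=-2, 2-1=1, 4-2=2, 5-4=1 -> [3, -2, 1, 2, 1]
Stage 5 (CLIP -8 4): clip(3,-8,4)=3, clip(-2,-8,4)=-2, clip(1,-8,4)=1, clip(2,-8,4)=2, clip(1,-8,4)=1 -> [3, -2, 1, 2, 1]
Stage 6 (SUM): sum[0..0]=3, sum[0..1]=1, sum[0..2]=2, sum[0..3]=4, sum[0..4]=5 -> [3, 1, 2, 4, 5]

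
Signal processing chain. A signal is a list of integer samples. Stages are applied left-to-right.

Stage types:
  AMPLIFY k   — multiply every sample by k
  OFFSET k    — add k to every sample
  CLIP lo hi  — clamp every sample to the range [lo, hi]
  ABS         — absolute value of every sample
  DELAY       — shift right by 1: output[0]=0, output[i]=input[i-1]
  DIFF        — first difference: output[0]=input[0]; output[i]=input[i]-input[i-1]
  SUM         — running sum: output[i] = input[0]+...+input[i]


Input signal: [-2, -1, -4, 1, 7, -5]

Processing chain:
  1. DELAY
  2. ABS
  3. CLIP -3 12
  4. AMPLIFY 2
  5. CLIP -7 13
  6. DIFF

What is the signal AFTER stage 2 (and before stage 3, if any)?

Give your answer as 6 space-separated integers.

Input: [-2, -1, -4, 1, 7, -5]
Stage 1 (DELAY): [0, -2, -1, -4, 1, 7] = [0, -2, -1, -4, 1, 7] -> [0, -2, -1, -4, 1, 7]
Stage 2 (ABS): |0|=0, |-2|=2, |-1|=1, |-4|=4, |1|=1, |7|=7 -> [0, 2, 1, 4, 1, 7]

Answer: 0 2 1 4 1 7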